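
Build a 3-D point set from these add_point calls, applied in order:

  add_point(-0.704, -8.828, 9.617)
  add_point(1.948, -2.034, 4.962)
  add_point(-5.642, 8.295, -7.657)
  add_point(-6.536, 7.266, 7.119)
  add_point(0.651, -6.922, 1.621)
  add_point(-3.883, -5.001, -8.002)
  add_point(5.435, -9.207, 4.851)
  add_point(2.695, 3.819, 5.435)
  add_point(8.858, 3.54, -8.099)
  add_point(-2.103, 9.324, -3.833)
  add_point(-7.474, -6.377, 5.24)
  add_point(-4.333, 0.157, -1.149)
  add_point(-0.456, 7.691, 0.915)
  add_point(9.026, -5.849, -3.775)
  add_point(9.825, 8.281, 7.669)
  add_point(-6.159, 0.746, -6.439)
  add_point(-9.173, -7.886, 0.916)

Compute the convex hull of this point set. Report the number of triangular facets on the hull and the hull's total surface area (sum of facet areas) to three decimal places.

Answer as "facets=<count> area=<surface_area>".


Hull vertices (12/17): indices [0, 2, 3, 5, 6, 8, 9, 10, 13, 14, 15, 16].

Per-facet area ½‖(b−a)×(c−a)‖:
  f1: (p0, p6, p16) → 47.0683
  f2: (p0, p6, p14) → 70.9169
  f3: (p13, p6, p14) → 87.0532
  f4: (p13, p8, p14) → 84.4209
  f5: (p9, p8, p14) → 99.5804
  f6: (p9, p2, p8) → 33.8107
  f7: (p5, p2, p8) → 92.2625
  f8: (p5, p13, p8) → 68.9021
  f9: (p5, p6, p16) → 79.4393
  f10: (p5, p13, p6) → 67.4724
  f11: (p3, p0, p14) → 136.0466
  f12: (p3, p9, p14) → 92.1794
  f13: (p3, p9, p2) → 29.4849
  f14: (p3, p2, p16) → 117.3906
  f15: (p15, p2, p16) → 24.2918
  f16: (p15, p5, p16) → 33.9875
  f17: (p15, p5, p2) → 13.8148
  f18: (p10, p0, p16) → 15.6492
  f19: (p10, p3, p16) → 30.1165
  f20: (p10, p3, p0) → 57.3854
Σ area = 1281.273

Euler: V−E+F = 12−30+20 = 2.

facets=20 area=1281.273


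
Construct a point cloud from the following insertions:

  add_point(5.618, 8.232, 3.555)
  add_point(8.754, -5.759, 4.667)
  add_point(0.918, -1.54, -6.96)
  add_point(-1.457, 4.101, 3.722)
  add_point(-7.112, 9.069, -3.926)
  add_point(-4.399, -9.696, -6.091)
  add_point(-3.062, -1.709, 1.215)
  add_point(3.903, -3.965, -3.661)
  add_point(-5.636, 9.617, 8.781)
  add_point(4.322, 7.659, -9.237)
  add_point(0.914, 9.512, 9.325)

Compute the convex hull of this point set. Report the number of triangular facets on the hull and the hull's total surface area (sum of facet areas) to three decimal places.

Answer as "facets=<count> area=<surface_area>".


facets=16 area=949.877

10 of the 11 inputs are extreme points: [0, 1, 2, 4, 5, 6, 7, 8, 9, 10].

Per-facet area ½‖(b−a)×(c−a)‖:
  f1: (p9, p5, p4) → 116.0268
  f2: (p8, p5, p4) → 120.9992
  f3: (p7, p5, p1) → 44.2297
  f4: (p7, p9, p1) → 54.1572
  f5: (p6, p5, p1) → 70.5374
  f6: (p6, p8, p1) → 86.2438
  f7: (p6, p8, p5) → 25.5398
  f8: (p10, p9, p4) → 97.7556
  f9: (p10, p8, p4) → 41.2645
  f10: (p10, p8, p1) → 52.7439
  f11: (p2, p9, p5) → 12.6769
  f12: (p2, p7, p5) → 24.5315
  f13: (p2, p7, p9) → 23.5412
  f14: (p0, p9, p1) → 92.4022
  f15: (p0, p10, p1) → 52.7070
  f16: (p0, p10, p9) → 34.5197
Σ area = 949.877

Euler: V−E+F = 10−24+16 = 2.


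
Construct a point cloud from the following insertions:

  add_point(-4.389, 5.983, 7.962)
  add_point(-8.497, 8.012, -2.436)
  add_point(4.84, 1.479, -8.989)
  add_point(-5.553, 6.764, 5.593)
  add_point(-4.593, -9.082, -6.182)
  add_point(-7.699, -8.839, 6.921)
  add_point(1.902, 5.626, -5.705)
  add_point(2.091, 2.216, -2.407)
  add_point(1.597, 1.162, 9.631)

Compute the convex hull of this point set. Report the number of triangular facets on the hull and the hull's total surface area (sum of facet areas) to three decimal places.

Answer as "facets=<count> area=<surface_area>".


Extreme-point indices: [0, 1, 2, 3, 4, 5, 6, 8] — 8 of 9 on the boundary.

Facet areas (half cross-product norm):
  f1: (p4, p2, p1) → 110.9680
  f2: (p8, p4, p2) → 129.4536
  f3: (p5, p4, p1) → 116.2349
  f4: (p5, p8, p4) → 93.6329
  f5: (p6, p2, p1) → 22.0199
  f6: (p6, p8, p2) → 45.4753
  f7: (p0, p6, p8) → 58.6007
  f8: (p0, p5, p8) → 54.4157
  f9: (p3, p6, p1) → 48.0788
  f10: (p3, p0, p6) → 16.6004
  f11: (p3, p5, p1) → 67.2530
  f12: (p3, p0, p5) → 20.7858
Σ area = 783.519

Euler: V−E+F = 8−18+12 = 2.

facets=12 area=783.519


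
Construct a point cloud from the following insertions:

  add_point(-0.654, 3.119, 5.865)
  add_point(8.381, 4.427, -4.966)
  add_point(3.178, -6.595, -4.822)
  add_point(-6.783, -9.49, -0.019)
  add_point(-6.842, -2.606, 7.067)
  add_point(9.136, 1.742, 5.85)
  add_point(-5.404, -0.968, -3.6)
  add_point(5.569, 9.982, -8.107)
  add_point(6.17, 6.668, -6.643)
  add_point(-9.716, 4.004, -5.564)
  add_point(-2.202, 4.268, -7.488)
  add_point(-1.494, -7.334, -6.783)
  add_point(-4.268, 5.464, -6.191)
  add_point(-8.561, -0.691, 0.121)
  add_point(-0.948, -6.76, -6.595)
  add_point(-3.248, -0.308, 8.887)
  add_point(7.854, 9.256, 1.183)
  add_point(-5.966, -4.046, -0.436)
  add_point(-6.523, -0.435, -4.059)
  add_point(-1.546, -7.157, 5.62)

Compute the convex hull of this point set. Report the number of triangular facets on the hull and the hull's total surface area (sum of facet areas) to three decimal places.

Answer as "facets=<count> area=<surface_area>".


facets=24 area=984.878

Extreme-point indices: [0, 1, 2, 3, 4, 5, 7, 9, 10, 11, 13, 15, 16, 19] — 14 of 20 on the boundary.

Per-facet area ½‖(b−a)×(c−a)‖:
  f1: (p11, p3, p9) → 60.7145
  f2: (p4, p15, p9) → 32.4832
  f3: (p19, p15, p5) → 49.4965
  f4: (p19, p4, p3) → 28.3209
  f5: (p19, p4, p15) → 16.2676
  f6: (p16, p15, p5) → 57.3066
  f7: (p16, p7, p9) → 79.5971
  f8: (p10, p7, p9) → 21.7649
  f9: (p10, p11, p9) → 45.1854
  f10: (p10, p11, p7) → 47.2215
  f11: (p1, p16, p5) → 34.7750
  f12: (p1, p16, p7) → 26.9510
  f13: (p13, p3, p9) → 25.8708
  f14: (p13, p4, p9) → 11.2844
  f15: (p13, p4, p3) → 31.8753
  f16: (p2, p11, p3) → 21.7075
  f17: (p2, p19, p3) → 43.1180
  f18: (p2, p19, p5) → 75.2370
  f19: (p2, p1, p5) → 66.7009
  f20: (p2, p11, p7) → 42.8646
  f21: (p2, p1, p7) → 35.3973
  f22: (p0, p15, p9) → 37.7382
  f23: (p0, p16, p9) → 83.4404
  f24: (p0, p16, p15) → 9.5593
Σ area = 984.878

Euler characteristic 14−36+24 = 2 ✓


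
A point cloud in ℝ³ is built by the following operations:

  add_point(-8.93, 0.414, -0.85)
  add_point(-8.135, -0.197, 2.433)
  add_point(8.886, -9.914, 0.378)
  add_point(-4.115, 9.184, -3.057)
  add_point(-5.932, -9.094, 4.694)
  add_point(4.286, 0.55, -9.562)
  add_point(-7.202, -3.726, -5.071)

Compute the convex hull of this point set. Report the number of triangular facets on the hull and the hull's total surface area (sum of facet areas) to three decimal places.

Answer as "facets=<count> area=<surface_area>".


facets=10 area=640.017

Extreme-point indices: [0, 1, 2, 3, 4, 5, 6] — 7 of 7 on the boundary.

Area of each hull facet:
  f1: (p5, p3, p2) → 98.5784
  f2: (p6, p5, p2) → 97.1737
  f3: (p6, p3, p0) → 30.1418
  f4: (p6, p5, p3) → 77.5534
  f5: (p4, p6, p0) → 33.5048
  f6: (p4, p6, p2) → 86.1513
  f7: (p1, p3, p2) → 114.0469
  f8: (p1, p4, p2) → 71.3757
  f9: (p1, p3, p0) → 17.0284
  f10: (p1, p4, p0) → 14.4629
Σ area = 640.017

Euler: V−E+F = 7−15+10 = 2.


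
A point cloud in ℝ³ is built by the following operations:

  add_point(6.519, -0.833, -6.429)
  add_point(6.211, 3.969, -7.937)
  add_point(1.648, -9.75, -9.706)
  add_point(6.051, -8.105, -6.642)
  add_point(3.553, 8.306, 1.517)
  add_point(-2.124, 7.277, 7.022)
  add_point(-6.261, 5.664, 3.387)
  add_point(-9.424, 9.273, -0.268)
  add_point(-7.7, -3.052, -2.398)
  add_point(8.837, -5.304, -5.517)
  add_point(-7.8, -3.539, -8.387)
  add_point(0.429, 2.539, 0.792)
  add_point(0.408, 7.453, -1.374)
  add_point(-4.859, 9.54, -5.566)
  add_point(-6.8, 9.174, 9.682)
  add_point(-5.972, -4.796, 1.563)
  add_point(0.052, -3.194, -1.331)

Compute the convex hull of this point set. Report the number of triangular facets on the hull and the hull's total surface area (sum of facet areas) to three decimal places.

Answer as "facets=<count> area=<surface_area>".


12 of the 17 inputs are extreme points: [1, 2, 3, 4, 5, 7, 8, 9, 10, 13, 14, 15].

Area of each hull facet:
  f1: (p1, p2, p9) → 46.4716
  f2: (p10, p1, p2) → 79.8717
  f3: (p10, p15, p2) → 57.7141
  f4: (p4, p1, p9) → 51.9345
  f5: (p8, p14, p7) → 64.5038
  f6: (p8, p15, p14) → 37.5641
  f7: (p8, p10, p7) → 36.7826
  f8: (p8, p10, p15) → 7.9562
  f9: (p3, p2, p9) → 5.4363
  f10: (p3, p15, p9) → 29.7271
  f11: (p3, p15, p2) → 40.3575
  f12: (p13, p4, p1) → 56.0633
  f13: (p13, p10, p7) → 47.9269
  f14: (p13, p10, p1) → 83.1695
  f15: (p13, p14, p7) → 29.6866
  f16: (p13, p4, p14) → 71.5214
  f17: (p5, p4, p9) → 58.5395
  f18: (p5, p4, p14) → 11.5076
  f19: (p5, p15, p9) → 113.1270
  f20: (p5, p15, p14) → 38.1340
Σ area = 967.995

Check V−E+F: 12 − 30 + 20 = 2.

facets=20 area=967.995


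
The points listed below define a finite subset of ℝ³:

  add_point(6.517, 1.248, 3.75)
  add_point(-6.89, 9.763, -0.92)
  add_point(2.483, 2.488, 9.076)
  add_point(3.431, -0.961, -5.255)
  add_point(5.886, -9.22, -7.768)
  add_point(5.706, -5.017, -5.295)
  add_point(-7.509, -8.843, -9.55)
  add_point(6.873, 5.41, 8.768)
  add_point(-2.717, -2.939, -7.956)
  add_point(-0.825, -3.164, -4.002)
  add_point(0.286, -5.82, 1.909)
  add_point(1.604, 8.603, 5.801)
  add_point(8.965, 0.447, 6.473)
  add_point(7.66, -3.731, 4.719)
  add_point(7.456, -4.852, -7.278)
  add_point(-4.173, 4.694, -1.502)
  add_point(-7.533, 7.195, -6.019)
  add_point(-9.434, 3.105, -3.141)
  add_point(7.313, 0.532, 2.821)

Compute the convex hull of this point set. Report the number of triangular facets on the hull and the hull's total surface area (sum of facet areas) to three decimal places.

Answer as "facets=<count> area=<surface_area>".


Extreme-point indices: [1, 2, 4, 6, 7, 8, 10, 11, 12, 13, 14, 16, 17] — 13 of 19 on the boundary.

Facet areas (half cross-product norm):
  f1: (p16, p6, p17) → 34.1025
  f2: (p14, p4, p6) → 29.8774
  f3: (p10, p6, p17) → 84.8431
  f4: (p10, p2, p17) → 78.6162
  f5: (p10, p4, p6) → 73.2623
  f6: (p7, p2, p12) → 15.2903
  f7: (p7, p14, p12) → 33.6502
  f8: (p8, p16, p6) → 39.4912
  f9: (p8, p14, p6) → 35.3923
  f10: (p8, p14, p16) → 48.6132
  f11: (p13, p10, p4) → 47.5686
  f12: (p13, p14, p12) → 25.2662
  f13: (p13, p14, p4) → 27.5707
  f14: (p13, p2, p12) → 17.0004
  f15: (p13, p10, p2) → 36.9481
  f16: (p1, p16, p17) → 15.2982
  f17: (p1, p2, p17) → 57.8993
  f18: (p11, p14, p16) → 134.7035
  f19: (p11, p7, p14) → 64.8871
  f20: (p11, p1, p16) → 25.3284
  f21: (p11, p7, p2) → 16.8729
  f22: (p11, p1, p2) → 33.4077
Σ area = 975.890

Euler characteristic 13−33+22 = 2 ✓

facets=22 area=975.890


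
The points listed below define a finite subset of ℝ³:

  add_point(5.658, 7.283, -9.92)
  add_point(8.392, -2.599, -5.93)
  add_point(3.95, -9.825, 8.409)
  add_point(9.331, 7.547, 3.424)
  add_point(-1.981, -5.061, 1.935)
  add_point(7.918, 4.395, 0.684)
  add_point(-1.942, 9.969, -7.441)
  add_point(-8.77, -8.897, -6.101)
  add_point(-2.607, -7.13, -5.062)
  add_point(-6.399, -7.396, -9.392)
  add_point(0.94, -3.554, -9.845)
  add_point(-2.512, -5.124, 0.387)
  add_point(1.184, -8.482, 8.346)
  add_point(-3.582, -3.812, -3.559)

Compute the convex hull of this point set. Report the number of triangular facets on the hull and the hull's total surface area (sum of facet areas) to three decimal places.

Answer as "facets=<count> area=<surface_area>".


facets=16 area=992.280

10 of the 14 inputs are extreme points: [0, 1, 2, 3, 4, 6, 7, 9, 10, 12].

Per-facet area ½‖(b−a)×(c−a)‖:
  f1: (p0, p6, p3) → 58.2961
  f2: (p1, p0, p3) → 69.8466
  f3: (p12, p6, p3) → 147.6716
  f4: (p10, p1, p0) → 44.6726
  f5: (p4, p6, p7) → 98.7964
  f6: (p4, p12, p7) → 32.7519
  f7: (p4, p12, p6) → 42.7297
  f8: (p2, p1, p3) → 111.6842
  f9: (p2, p12, p3) → 28.6643
  f10: (p2, p12, p7) → 23.1046
  f11: (p9, p0, p6) → 75.5303
  f12: (p9, p10, p0) → 30.8001
  f13: (p9, p6, p7) → 35.9531
  f14: (p9, p2, p7) → 40.6827
  f15: (p9, p10, p1) → 20.8439
  f16: (p9, p2, p1) → 130.2517
Σ area = 992.280

Euler: V−E+F = 10−24+16 = 2.


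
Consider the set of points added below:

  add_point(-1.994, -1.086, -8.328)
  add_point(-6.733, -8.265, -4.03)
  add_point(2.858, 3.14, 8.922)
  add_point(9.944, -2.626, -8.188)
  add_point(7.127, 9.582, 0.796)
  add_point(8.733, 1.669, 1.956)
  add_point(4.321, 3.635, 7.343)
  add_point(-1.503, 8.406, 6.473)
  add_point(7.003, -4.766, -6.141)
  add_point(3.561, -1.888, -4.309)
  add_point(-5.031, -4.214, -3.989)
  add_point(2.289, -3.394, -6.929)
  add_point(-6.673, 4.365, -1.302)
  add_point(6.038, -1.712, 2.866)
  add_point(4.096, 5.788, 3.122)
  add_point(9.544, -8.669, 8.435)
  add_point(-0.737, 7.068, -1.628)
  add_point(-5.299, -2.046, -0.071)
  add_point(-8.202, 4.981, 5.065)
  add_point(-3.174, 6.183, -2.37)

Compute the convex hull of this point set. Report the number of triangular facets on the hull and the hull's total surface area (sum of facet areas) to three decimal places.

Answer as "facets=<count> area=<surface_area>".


14 of the 20 inputs are extreme points: [0, 1, 2, 3, 4, 5, 6, 7, 8, 12, 15, 16, 18, 19].

Per-facet area ½‖(b−a)×(c−a)‖:
  f1: (p0, p4, p3) → 89.1955
  f2: (p2, p15, p18) → 65.4282
  f3: (p5, p4, p3) → 43.5552
  f4: (p5, p15, p3) → 66.9855
  f5: (p5, p15, p4) → 20.8323
  f6: (p1, p0, p3) → 53.3430
  f7: (p1, p15, p18) → 159.9931
  f8: (p7, p2, p18) → 26.8164
  f9: (p7, p2, p4) → 36.7208
  f10: (p7, p19, p18) → 31.8499
  f11: (p6, p15, p4) → 52.8552
  f12: (p6, p2, p4) → 5.4262
  f13: (p6, p2, p15) → 14.8108
  f14: (p12, p19, p18) → 12.2498
  f15: (p12, p19, p0) → 19.3005
  f16: (p12, p1, p18) → 40.6025
  f17: (p12, p1, p0) → 47.8577
  f18: (p16, p0, p4) → 39.3361
  f19: (p16, p19, p0) → 12.1339
  f20: (p16, p7, p4) → 34.4479
  f21: (p16, p7, p19) → 10.7956
  f22: (p8, p15, p3) → 27.9965
  f23: (p8, p1, p3) → 14.5944
  f24: (p8, p1, p15) → 109.5426
Σ area = 1036.670

Euler characteristic 14−36+24 = 2 ✓

facets=24 area=1036.670


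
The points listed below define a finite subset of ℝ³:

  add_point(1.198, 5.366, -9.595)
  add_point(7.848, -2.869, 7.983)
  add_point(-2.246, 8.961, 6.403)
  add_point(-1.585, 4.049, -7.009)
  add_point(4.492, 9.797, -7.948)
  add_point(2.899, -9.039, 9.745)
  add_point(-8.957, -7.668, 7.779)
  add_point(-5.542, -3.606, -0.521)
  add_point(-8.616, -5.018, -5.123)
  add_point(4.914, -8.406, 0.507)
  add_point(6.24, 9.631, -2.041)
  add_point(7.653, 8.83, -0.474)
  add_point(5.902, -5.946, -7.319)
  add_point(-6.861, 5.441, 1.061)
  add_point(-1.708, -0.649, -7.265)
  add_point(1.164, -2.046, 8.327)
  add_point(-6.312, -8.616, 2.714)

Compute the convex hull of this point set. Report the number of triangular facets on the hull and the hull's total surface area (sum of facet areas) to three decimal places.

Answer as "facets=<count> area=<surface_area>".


Hull vertices (14/17): indices [0, 1, 2, 3, 4, 5, 6, 8, 9, 10, 11, 12, 13, 16].

Triangle areas on the boundary:
  f1: (p12, p0, p4) → 32.4071
  f2: (p11, p2, p1) → 82.6025
  f3: (p11, p12, p1) → 103.4034
  f4: (p11, p12, p4) → 63.4774
  f5: (p13, p2, p6) → 57.8311
  f6: (p13, p0, p4) → 38.2449
  f7: (p13, p2, p4) → 58.8795
  f8: (p5, p2, p6) → 105.3586
  f9: (p5, p2, p1) → 62.0037
  f10: (p8, p12, p0) → 83.9101
  f11: (p8, p13, p6) → 76.6722
  f12: (p10, p2, p4) → 32.4942
  f13: (p10, p11, p4) → 3.6330
  f14: (p10, p11, p2) → 13.5011
  f15: (p9, p12, p1) → 34.4014
  f16: (p9, p5, p1) → 35.3114
  f17: (p3, p13, p0) → 9.9657
  f18: (p3, p8, p0) → 14.6790
  f19: (p3, p8, p13) → 53.0446
  f20: (p16, p8, p12) → 64.9274
  f21: (p16, p9, p12) → 45.0156
  f22: (p16, p8, p6) → 20.9853
  f23: (p16, p5, p6) → 33.1406
  f24: (p16, p9, p5) → 49.7424
Σ area = 1175.632

Euler characteristic 14−36+24 = 2 ✓

facets=24 area=1175.632


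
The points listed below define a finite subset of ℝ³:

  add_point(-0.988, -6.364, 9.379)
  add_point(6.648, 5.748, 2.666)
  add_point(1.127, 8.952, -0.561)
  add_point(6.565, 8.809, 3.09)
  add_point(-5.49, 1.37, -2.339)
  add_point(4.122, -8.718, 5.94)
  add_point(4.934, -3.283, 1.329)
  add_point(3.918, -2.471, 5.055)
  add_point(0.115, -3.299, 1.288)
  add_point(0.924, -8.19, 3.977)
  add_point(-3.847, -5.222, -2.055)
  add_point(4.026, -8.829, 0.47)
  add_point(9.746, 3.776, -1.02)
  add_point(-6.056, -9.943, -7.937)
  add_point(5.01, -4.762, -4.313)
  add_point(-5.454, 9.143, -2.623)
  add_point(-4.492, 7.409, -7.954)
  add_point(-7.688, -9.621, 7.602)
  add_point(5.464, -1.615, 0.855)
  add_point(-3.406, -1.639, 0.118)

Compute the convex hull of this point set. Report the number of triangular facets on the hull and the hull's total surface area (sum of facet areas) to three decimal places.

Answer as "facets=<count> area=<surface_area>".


facets=18 area=1022.401

11 of the 20 inputs are extreme points: [0, 2, 3, 5, 11, 12, 13, 14, 15, 16, 17].

Triangle areas on the boundary:
  f1: (p13, p15, p17) → 148.5374
  f2: (p5, p13, p17) → 90.7329
  f3: (p3, p5, p12) → 54.9844
  f4: (p16, p13, p15) → 47.4556
  f5: (p16, p3, p12) → 56.0978
  f6: (p14, p16, p12) → 78.2927
  f7: (p14, p16, p13) → 97.2422
  f8: (p0, p5, p17) → 23.0857
  f9: (p0, p3, p5) → 58.3301
  f10: (p0, p15, p17) → 77.0120
  f11: (p0, p3, p15) → 117.7244
  f12: (p2, p3, p15) → 6.4104
  f13: (p2, p16, p15) → 19.5008
  f14: (p2, p16, p3) → 11.3680
  f15: (p11, p5, p13) → 27.2977
  f16: (p11, p14, p13) → 39.8310
  f17: (p11, p5, p12) → 37.9642
  f18: (p11, p14, p12) → 30.5338
Σ area = 1022.401

Euler characteristic 11−27+18 = 2 ✓


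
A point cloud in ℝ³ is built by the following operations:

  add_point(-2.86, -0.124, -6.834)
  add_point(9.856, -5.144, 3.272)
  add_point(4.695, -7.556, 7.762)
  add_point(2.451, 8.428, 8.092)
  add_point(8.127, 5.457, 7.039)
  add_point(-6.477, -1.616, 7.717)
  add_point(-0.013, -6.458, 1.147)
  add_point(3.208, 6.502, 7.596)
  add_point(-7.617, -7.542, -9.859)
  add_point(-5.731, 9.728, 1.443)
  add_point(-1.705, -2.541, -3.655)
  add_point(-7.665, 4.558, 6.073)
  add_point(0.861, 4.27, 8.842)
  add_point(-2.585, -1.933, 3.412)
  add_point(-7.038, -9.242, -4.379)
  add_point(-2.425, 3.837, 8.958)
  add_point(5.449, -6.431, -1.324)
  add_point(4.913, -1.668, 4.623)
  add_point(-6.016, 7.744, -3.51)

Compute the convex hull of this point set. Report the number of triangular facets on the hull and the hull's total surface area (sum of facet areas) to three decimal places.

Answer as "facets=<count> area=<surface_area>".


facets=24 area=1005.019

Points on the hull: [0, 1, 2, 3, 4, 5, 8, 9, 11, 12, 14, 15, 16, 18] (14 of 19).

Area of each hull facet:
  f1: (p3, p9, p11) → 36.6988
  f2: (p8, p14, p11) → 47.0641
  f3: (p4, p3, p9) → 26.8404
  f4: (p4, p2, p1) → 41.2814
  f5: (p15, p3, p11) → 17.7881
  f6: (p18, p9, p11) → 18.2682
  f7: (p18, p8, p11) → 84.9470
  f8: (p18, p4, p9) → 39.8739
  f9: (p5, p15, p11) → 17.9951
  f10: (p5, p15, p2) → 43.2102
  f11: (p5, p14, p11) → 44.5663
  f12: (p5, p2, p14) → 88.4654
  f13: (p12, p15, p3) → 6.5872
  f14: (p12, p15, p2) → 20.3403
  f15: (p12, p4, p3) → 14.5997
  f16: (p12, p4, p2) → 46.6321
  f17: (p0, p18, p8) → 32.9592
  f18: (p0, p4, p1) → 94.9577
  f19: (p0, p18, p4) → 79.8212
  f20: (p16, p0, p1) → 27.2781
  f21: (p16, p0, p8) → 54.7563
  f22: (p16, p8, p14) → 36.7089
  f23: (p16, p2, p1) → 23.4158
  f24: (p16, p2, p14) → 59.9634
Σ area = 1005.019

Euler characteristic 14−36+24 = 2 ✓


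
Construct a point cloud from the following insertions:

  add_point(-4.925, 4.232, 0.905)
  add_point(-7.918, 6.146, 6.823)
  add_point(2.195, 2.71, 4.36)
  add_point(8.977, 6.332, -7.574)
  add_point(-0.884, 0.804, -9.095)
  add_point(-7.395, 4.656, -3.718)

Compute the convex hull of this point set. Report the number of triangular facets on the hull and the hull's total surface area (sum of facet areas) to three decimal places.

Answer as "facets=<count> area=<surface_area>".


facets=6 area=388.478

5 of the 6 inputs are extreme points: [1, 2, 3, 4, 5].

Area of each hull facet:
  f1: (p2, p3, p1) → 64.9948
  f2: (p2, p4, p1) → 76.2448
  f3: (p2, p4, p3) → 73.3071
  f4: (p5, p3, p1) → 87.0024
  f5: (p5, p4, p1) → 36.9244
  f6: (p5, p4, p3) → 50.0046
Σ area = 388.478

Euler: V−E+F = 5−9+6 = 2.


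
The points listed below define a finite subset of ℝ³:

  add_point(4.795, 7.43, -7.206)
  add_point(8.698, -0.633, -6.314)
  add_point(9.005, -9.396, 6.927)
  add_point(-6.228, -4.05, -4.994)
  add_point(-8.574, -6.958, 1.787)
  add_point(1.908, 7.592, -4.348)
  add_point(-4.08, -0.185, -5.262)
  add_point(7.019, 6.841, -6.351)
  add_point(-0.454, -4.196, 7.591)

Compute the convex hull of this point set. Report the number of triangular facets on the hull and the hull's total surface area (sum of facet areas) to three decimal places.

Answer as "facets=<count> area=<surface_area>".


facets=14 area=688.122

Extreme-point indices: [0, 1, 2, 3, 4, 5, 6, 7, 8] — 9 of 9 on the boundary.

Facet areas (half cross-product norm):
  f1: (p8, p2, p4) → 47.7240
  f2: (p5, p8, p4) → 87.2933
  f3: (p3, p2, p4) → 71.5242
  f4: (p3, p1, p2) → 120.1431
  f5: (p3, p1, p0) → 67.5839
  f6: (p7, p1, p2) → 50.9353
  f7: (p7, p1, p0) → 8.4674
  f8: (p7, p5, p0) → 4.5549
  f9: (p7, p8, p2) → 103.6857
  f10: (p7, p5, p8) → 44.9348
  f11: (p6, p5, p0) → 18.8827
  f12: (p6, p3, p0) → 9.4234
  f13: (p6, p5, p4) → 38.4024
  f14: (p6, p3, p4) → 14.5674
Σ area = 688.122

Euler: V−E+F = 9−21+14 = 2.


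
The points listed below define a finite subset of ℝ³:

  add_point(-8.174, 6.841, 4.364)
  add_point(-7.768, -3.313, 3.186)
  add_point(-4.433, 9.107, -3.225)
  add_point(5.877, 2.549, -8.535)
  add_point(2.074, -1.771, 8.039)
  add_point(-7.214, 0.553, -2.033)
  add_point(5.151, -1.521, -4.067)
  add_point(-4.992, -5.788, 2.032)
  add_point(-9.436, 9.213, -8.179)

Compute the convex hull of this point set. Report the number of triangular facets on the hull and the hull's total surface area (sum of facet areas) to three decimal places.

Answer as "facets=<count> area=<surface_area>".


Extreme-point indices: [0, 1, 2, 3, 4, 5, 6, 7, 8] — 9 of 9 on the boundary.

Triangle areas on the boundary:
  f1: (p7, p3, p8) → 132.6365
  f2: (p2, p3, p8) → 45.0737
  f3: (p2, p4, p3) → 105.9008
  f4: (p1, p4, p7) → 19.6305
  f5: (p6, p7, p3) → 28.1214
  f6: (p6, p4, p3) → 24.9788
  f7: (p6, p4, p7) → 57.9795
  f8: (p5, p7, p8) → 3.9414
  f9: (p5, p1, p8) → 14.6951
  f10: (p5, p1, p7) → 12.6519
  f11: (p0, p2, p4) → 60.6255
  f12: (p0, p1, p4) → 56.0116
  f13: (p0, p2, p8) → 29.3198
  f14: (p0, p1, p8) → 65.4299
Σ area = 656.996

Euler: V−E+F = 9−21+14 = 2.

facets=14 area=656.996


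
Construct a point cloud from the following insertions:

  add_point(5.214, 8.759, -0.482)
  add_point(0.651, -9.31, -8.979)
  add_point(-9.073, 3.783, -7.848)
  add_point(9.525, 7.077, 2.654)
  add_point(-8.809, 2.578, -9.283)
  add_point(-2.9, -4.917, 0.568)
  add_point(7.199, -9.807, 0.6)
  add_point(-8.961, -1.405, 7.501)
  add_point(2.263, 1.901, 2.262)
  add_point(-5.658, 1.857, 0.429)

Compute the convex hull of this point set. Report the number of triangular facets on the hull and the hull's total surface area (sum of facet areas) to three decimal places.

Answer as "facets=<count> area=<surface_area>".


facets=10 area=891.385

7 of the 10 inputs are extreme points: [0, 1, 2, 3, 4, 6, 7].

Facet areas (half cross-product norm):
  f1: (p7, p6, p3) → 156.3396
  f2: (p1, p6, p3) → 98.8004
  f3: (p1, p7, p6) → 110.9534
  f4: (p0, p1, p3) → 56.6907
  f5: (p0, p7, p2) → 128.8754
  f6: (p0, p7, p3) → 52.7687
  f7: (p4, p0, p2) → 14.5791
  f8: (p4, p0, p1) → 130.6603
  f9: (p4, p7, p2) → 13.1546
  f10: (p4, p1, p7) → 128.5629
Σ area = 891.385

Check V−E+F: 7 − 15 + 10 = 2.


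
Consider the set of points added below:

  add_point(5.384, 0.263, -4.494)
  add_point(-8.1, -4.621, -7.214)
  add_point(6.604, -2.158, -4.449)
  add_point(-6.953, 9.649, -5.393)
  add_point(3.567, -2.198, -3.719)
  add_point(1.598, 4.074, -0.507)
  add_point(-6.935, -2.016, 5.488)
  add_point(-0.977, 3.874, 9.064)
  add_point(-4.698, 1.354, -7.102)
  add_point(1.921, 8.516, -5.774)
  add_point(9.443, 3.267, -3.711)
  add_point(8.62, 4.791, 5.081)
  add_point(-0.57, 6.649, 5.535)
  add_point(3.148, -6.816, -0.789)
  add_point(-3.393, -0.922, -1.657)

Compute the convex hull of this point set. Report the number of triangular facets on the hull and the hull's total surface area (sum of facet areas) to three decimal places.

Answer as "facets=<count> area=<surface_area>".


facets=18 area=842.840

Extreme-point indices: [1, 2, 3, 6, 7, 8, 9, 10, 11, 12, 13] — 11 of 15 on the boundary.

Facet areas (half cross-product norm):
  f1: (p2, p13, p1) → 44.9803
  f2: (p2, p9, p10) → 28.8554
  f3: (p6, p13, p1) → 73.0331
  f4: (p6, p13, p7) → 58.1587
  f5: (p6, p3, p1) → 88.7384
  f6: (p6, p7, p3) → 71.1227
  f7: (p11, p13, p7) → 70.8585
  f8: (p11, p9, p10) → 42.0771
  f9: (p11, p2, p10) → 26.9256
  f10: (p11, p2, p13) → 40.9711
  f11: (p8, p3, p1) → 21.5713
  f12: (p8, p9, p3) → 36.2456
  f13: (p8, p2, p1) → 40.7454
  f14: (p8, p2, p9) → 53.4375
  f15: (p12, p9, p3) → 51.0897
  f16: (p12, p11, p9) → 53.6658
  f17: (p12, p7, p3) → 19.2071
  f18: (p12, p11, p7) → 21.1569
Σ area = 842.840

Euler characteristic 11−27+18 = 2 ✓


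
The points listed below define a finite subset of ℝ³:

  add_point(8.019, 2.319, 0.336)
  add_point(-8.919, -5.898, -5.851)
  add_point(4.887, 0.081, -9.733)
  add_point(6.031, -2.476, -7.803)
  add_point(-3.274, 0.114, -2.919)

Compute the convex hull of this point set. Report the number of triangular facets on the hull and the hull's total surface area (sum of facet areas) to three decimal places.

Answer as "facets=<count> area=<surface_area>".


facets=6 area=242.645

Extreme-point indices: [0, 1, 2, 3, 4] — 5 of 5 on the boundary.

Facet areas (half cross-product norm):
  f1: (p3, p0, p1) → 73.0742
  f2: (p3, p2, p1) → 26.1960
  f3: (p3, p2, p0) → 16.1680
  f4: (p4, p0, p1) → 29.4244
  f5: (p4, p2, p1) → 44.6899
  f6: (p4, p2, p0) → 53.0923
Σ area = 242.645

Check V−E+F: 5 − 9 + 6 = 2.


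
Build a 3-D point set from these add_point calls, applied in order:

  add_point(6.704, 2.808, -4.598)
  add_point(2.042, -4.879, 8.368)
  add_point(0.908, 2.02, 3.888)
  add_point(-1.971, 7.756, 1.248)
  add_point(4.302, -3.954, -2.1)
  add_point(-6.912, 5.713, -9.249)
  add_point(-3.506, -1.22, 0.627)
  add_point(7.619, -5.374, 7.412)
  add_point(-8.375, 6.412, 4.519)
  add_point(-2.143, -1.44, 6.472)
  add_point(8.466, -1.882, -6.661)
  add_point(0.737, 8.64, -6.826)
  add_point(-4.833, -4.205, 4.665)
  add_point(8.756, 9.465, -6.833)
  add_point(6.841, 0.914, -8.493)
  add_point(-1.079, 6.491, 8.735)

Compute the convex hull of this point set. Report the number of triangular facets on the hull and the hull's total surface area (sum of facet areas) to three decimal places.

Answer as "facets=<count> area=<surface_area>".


12 of the 16 inputs are extreme points: [1, 3, 4, 5, 7, 8, 10, 11, 12, 13, 14, 15].

Triangle areas on the boundary:
  f1: (p10, p7, p13) → 79.6832
  f2: (p15, p7, p13) → 133.1289
  f3: (p11, p5, p8) → 57.9499
  f4: (p11, p5, p13) → 13.0211
  f5: (p12, p5, p8) → 77.4055
  f6: (p12, p15, p8) → 45.3890
  f7: (p14, p5, p13) → 64.6948
  f8: (p14, p10, p13) → 13.9962
  f9: (p14, p10, p5) → 19.7405
  f10: (p3, p15, p8) → 26.0230
  f11: (p3, p15, p13) → 44.4253
  f12: (p3, p11, p8) → 21.8140
  f13: (p3, p11, p13) → 32.6243
  f14: (p1, p15, p7) → 31.3945
  f15: (p1, p12, p7) → 13.6695
  f16: (p1, p12, p15) → 44.0957
  f17: (p4, p10, p5) → 53.4681
  f18: (p4, p12, p5) → 89.8294
  f19: (p4, p10, p7) → 28.8734
  f20: (p4, p12, p7) → 55.2179
Σ area = 946.444

Check V−E+F: 12 − 30 + 20 = 2.

facets=20 area=946.444


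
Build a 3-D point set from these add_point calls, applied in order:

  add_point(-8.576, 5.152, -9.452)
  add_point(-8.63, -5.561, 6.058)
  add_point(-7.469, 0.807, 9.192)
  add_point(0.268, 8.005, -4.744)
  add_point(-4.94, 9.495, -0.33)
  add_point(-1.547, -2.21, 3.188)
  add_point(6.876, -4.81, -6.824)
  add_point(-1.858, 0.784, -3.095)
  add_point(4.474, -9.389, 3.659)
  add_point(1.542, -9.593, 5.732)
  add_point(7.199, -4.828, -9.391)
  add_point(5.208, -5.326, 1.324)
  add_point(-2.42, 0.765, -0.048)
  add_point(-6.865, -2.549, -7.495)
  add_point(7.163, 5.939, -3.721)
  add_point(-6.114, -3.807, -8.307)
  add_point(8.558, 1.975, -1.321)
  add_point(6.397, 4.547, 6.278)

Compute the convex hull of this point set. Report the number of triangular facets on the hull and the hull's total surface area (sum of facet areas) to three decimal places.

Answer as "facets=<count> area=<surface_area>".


13 of the 18 inputs are extreme points: [0, 1, 2, 3, 4, 8, 9, 10, 13, 14, 15, 16, 17].

Area of each hull facet:
  f1: (p14, p17, p16) → 19.9459
  f2: (p14, p17, p4) → 63.3021
  f3: (p14, p10, p16) → 25.5919
  f4: (p14, p10, p0) → 100.0055
  f5: (p15, p10, p0) → 59.3118
  f6: (p2, p17, p4) → 83.6209
  f7: (p2, p0, p1) → 67.0655
  f8: (p2, p0, p4) → 67.6364
  f9: (p9, p15, p1) → 79.5562
  f10: (p9, p2, p1) → 38.6532
  f11: (p9, p2, p17) → 92.1859
  f12: (p3, p0, p4) → 34.8446
  f13: (p3, p14, p4) → 18.6579
  f14: (p3, p14, p0) → 23.1723
  f15: (p13, p0, p1) → 51.8629
  f16: (p13, p15, p1) → 10.9160
  f17: (p13, p15, p0) → 4.9323
  f18: (p8, p17, p16) → 53.5577
  f19: (p8, p9, p17) → 25.6880
  f20: (p8, p10, p16) → 66.1482
  f21: (p8, p15, p10) → 91.5593
  f22: (p8, p9, p15) → 30.3290
Σ area = 1108.543

Euler characteristic 13−33+22 = 2 ✓

facets=22 area=1108.543


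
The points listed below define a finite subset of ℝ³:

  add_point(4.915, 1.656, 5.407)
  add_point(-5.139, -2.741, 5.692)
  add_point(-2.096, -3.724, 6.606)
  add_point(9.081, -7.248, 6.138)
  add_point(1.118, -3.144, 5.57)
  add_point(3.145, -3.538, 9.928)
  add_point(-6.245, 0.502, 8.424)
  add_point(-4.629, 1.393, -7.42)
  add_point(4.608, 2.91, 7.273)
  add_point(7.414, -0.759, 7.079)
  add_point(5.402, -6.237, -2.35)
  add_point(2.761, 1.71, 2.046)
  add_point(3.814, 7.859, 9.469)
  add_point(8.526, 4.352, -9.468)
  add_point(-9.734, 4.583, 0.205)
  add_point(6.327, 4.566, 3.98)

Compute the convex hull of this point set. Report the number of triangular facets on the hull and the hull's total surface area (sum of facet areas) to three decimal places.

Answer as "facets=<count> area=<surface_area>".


12 of the 16 inputs are extreme points: [1, 2, 3, 5, 6, 7, 9, 10, 12, 13, 14, 15].

Triangle areas on the boundary:
  f1: (p13, p12, p14) → 154.0796
  f2: (p6, p12, p14) → 61.0067
  f3: (p7, p13, p14) → 55.1745
  f4: (p9, p12, p3) → 5.8309
  f5: (p9, p13, p3) → 58.1740
  f6: (p5, p12, p3) → 41.6374
  f7: (p5, p6, p12) → 55.4539
  f8: (p10, p13, p3) → 53.3570
  f9: (p10, p7, p13) → 78.3027
  f10: (p15, p13, p12) → 24.3687
  f11: (p15, p9, p12) → 21.4494
  f12: (p15, p9, p13) → 38.1267
  f13: (p1, p10, p7) → 81.0833
  f14: (p1, p6, p14) → 21.3433
  f15: (p1, p7, p14) → 49.6785
  f16: (p2, p10, p3) → 50.6361
  f17: (p2, p1, p10) → 17.9342
  f18: (p2, p5, p3) → 23.0437
  f19: (p2, p5, p6) → 17.7232
  f20: (p2, p1, p6) → 6.9995
Σ area = 915.403

Euler: V−E+F = 12−30+20 = 2.

facets=20 area=915.403


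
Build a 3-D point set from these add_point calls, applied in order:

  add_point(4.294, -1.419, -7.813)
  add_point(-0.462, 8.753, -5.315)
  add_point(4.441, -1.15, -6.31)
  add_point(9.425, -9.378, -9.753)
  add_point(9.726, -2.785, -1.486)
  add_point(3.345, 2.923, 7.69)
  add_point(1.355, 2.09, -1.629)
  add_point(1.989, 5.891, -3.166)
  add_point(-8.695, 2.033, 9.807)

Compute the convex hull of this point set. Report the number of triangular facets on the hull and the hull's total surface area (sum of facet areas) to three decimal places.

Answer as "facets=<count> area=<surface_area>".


facets=10 area=620.752

7 of the 9 inputs are extreme points: [0, 1, 3, 4, 5, 7, 8].

Area of each hull facet:
  f1: (p3, p1, p4) → 81.3060
  f2: (p5, p1, p8) → 90.1679
  f3: (p5, p3, p8) → 126.6489
  f4: (p5, p3, p4) → 35.9733
  f5: (p0, p1, p8) → 106.2217
  f6: (p0, p3, p8) → 85.7675
  f7: (p0, p3, p1) → 7.3915
  f8: (p7, p1, p4) → 9.3368
  f9: (p7, p5, p4) → 60.7442
  f10: (p7, p5, p1) → 17.1945
Σ area = 620.752

Euler characteristic 7−15+10 = 2 ✓


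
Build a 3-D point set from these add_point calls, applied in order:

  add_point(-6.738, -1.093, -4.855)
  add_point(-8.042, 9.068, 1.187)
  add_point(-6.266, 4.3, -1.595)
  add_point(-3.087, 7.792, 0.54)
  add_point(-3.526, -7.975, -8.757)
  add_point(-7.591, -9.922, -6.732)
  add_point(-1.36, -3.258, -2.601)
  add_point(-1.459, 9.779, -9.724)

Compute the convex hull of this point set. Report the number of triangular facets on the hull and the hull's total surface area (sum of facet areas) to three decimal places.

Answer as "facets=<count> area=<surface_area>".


Hull vertices (7/8): indices [0, 1, 3, 4, 5, 6, 7].

Triangle areas on the boundary:
  f1: (p5, p6, p1) → 67.0873
  f2: (p4, p5, p6) → 19.7013
  f3: (p4, p7, p6) → 59.1746
  f4: (p4, p7, p5) → 38.0939
  f5: (p3, p6, p1) → 27.2946
  f6: (p3, p7, p1) → 26.5967
  f7: (p3, p7, p6) → 61.1066
  f8: (p0, p5, p1) → 20.2462
  f9: (p0, p7, p1) → 68.0334
  f10: (p0, p7, p5) → 37.4518
Σ area = 424.786

Check V−E+F: 7 − 15 + 10 = 2.

facets=10 area=424.786


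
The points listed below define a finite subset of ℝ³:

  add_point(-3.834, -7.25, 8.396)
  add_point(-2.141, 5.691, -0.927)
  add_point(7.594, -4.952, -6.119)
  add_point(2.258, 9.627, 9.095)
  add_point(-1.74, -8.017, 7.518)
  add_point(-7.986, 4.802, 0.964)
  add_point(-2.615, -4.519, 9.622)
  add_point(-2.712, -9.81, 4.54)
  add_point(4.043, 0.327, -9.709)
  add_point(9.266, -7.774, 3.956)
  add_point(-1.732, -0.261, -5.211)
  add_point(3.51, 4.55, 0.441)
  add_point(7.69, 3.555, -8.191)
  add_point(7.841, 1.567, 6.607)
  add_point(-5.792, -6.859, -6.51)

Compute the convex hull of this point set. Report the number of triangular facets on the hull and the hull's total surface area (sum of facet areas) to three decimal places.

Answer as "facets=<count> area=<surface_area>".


Hull vertices (13/15): indices [0, 1, 2, 3, 4, 5, 6, 7, 8, 9, 12, 13, 14].

Area of each hull facet:
  f1: (p14, p8, p5) → 86.1997
  f2: (p0, p14, p5) → 92.1428
  f3: (p12, p8, p5) → 42.0613
  f4: (p2, p14, p8) → 45.4248
  f5: (p2, p12, p9) → 40.6432
  f6: (p2, p12, p8) → 18.6211
  f7: (p6, p3, p5) → 87.4442
  f8: (p6, p0, p5) → 21.9284
  f9: (p7, p0, p14) → 23.3648
  f10: (p7, p2, p9) → 64.3041
  f11: (p7, p2, p14) → 77.5839
  f12: (p1, p3, p5) → 35.7325
  f13: (p1, p12, p5) → 16.8102
  f14: (p1, p12, p3) → 69.6232
  f15: (p13, p12, p9) → 72.5526
  f16: (p13, p12, p3) → 74.8592
  f17: (p13, p6, p9) → 58.7781
  f18: (p13, p6, p3) → 62.4979
  f19: (p4, p7, p9) → 20.8801
  f20: (p4, p7, p0) → 4.2135
  f21: (p4, p6, p9) → 22.7400
  f22: (p4, p6, p0) → 3.8609
Σ area = 1042.267

Euler: V−E+F = 13−33+22 = 2.

facets=22 area=1042.267


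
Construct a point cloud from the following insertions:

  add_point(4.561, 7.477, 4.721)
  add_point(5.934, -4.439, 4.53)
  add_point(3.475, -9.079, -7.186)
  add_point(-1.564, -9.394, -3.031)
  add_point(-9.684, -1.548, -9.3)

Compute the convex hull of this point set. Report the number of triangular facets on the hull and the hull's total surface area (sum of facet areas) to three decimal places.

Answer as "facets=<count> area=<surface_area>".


facets=6 area=493.369

Points on the hull: [0, 1, 2, 3, 4] (5 of 5).

Area of each hull facet:
  f1: (p0, p1, p4) → 123.4874
  f2: (p3, p1, p4) → 67.4360
  f3: (p2, p0, p4) → 150.3931
  f4: (p2, p3, p4) → 41.7659
  f5: (p2, p0, p1) → 72.0942
  f6: (p2, p3, p1) → 38.1929
Σ area = 493.369

Euler characteristic 5−9+6 = 2 ✓


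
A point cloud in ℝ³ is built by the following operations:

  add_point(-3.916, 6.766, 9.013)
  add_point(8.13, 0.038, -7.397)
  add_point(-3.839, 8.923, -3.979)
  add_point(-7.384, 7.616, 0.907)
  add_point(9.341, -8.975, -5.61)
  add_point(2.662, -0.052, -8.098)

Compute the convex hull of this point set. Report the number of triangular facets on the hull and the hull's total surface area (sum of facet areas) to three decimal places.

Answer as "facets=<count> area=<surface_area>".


Extreme-point indices: [0, 1, 2, 3, 4, 5] — 6 of 6 on the boundary.

Facet areas (half cross-product norm):
  f1: (p0, p4, p3) → 107.8228
  f2: (p0, p2, p3) → 23.3727
  f3: (p1, p0, p4) → 96.6631
  f4: (p1, p0, p2) → 99.8532
  f5: (p5, p4, p3) → 68.2118
  f6: (p5, p2, p3) → 32.9538
  f7: (p5, p1, p4) → 25.3040
  f8: (p5, p1, p2) → 28.4365
Σ area = 482.618

Check V−E+F: 6 − 12 + 8 = 2.

facets=8 area=482.618


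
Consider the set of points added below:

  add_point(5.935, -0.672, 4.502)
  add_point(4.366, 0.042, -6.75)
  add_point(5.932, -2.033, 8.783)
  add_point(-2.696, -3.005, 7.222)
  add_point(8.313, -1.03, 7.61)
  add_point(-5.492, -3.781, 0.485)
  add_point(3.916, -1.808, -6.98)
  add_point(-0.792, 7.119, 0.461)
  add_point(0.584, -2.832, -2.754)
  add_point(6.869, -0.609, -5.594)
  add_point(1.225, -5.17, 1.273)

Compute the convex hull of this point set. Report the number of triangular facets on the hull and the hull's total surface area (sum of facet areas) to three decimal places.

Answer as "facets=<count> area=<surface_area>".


Points on the hull: [1, 2, 3, 4, 5, 6, 7, 9, 10] (9 of 11).

Triangle areas on the boundary:
  f1: (p3, p7, p5) → 42.1955
  f2: (p10, p6, p5) → 31.9497
  f3: (p10, p3, p5) → 22.5575
  f4: (p1, p7, p5) → 61.9523
  f5: (p1, p6, p5) → 11.2559
  f6: (p2, p7, p4) → 19.9208
  f7: (p2, p3, p7) → 53.7801
  f8: (p2, p10, p4) → 13.0475
  f9: (p2, p10, p3) → 30.8705
  f10: (p9, p1, p6) → 2.7148
  f11: (p9, p10, p4) → 51.2282
  f12: (p9, p10, p6) → 16.1742
  f13: (p9, p7, p4) → 75.9602
  f14: (p9, p1, p7) → 15.3983
Σ area = 449.005

Euler characteristic 9−21+14 = 2 ✓

facets=14 area=449.005


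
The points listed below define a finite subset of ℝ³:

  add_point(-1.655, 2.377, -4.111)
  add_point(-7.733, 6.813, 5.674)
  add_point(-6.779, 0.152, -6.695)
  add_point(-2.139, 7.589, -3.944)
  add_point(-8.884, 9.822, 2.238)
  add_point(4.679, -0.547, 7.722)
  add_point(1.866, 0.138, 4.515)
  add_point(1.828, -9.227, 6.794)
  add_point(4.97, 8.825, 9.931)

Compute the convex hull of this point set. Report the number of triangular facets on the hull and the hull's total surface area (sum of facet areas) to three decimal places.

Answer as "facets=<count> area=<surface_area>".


facets=12 area=662.378

Points on the hull: [0, 1, 2, 3, 4, 5, 7, 8] (8 of 9).

Per-facet area ½‖(b−a)×(c−a)‖:
  f1: (p3, p8, p4) → 70.7934
  f2: (p3, p2, p4) → 43.2474
  f3: (p1, p8, p4) → 29.7228
  f4: (p1, p7, p8) → 117.6881
  f5: (p1, p2, p4) → 31.3944
  f6: (p1, p2, p7) → 121.4066
  f7: (p5, p7, p8) → 13.5225
  f8: (p0, p2, p7) → 49.1359
  f9: (p0, p3, p2) → 15.3936
  f10: (p0, p5, p7) → 63.0458
  f11: (p0, p3, p8) → 40.8652
  f12: (p0, p5, p8) → 66.1623
Σ area = 662.378

Euler: V−E+F = 8−18+12 = 2.


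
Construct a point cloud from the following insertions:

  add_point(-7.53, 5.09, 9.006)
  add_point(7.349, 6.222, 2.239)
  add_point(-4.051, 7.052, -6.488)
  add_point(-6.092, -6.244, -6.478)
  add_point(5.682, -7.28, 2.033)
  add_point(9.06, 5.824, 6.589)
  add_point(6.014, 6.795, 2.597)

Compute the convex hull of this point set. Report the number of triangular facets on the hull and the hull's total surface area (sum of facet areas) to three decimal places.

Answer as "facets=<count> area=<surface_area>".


Points on the hull: [0, 1, 2, 3, 4, 5, 6] (7 of 7).

Per-facet area ½‖(b−a)×(c−a)‖:
  f1: (p4, p5, p0) → 116.6499
  f2: (p3, p4, p0) → 130.3061
  f3: (p3, p2, p0) → 106.3184
  f4: (p3, p2, p4) → 97.8298
  f5: (p6, p5, p0) → 37.9219
  f6: (p6, p2, p0) → 94.5967
  f7: (p1, p2, p4) → 97.7159
  f8: (p1, p6, p2) → 8.7318
  f9: (p1, p4, p5) → 31.9048
  f10: (p1, p6, p5) → 3.4770
Σ area = 725.452

Euler characteristic 7−15+10 = 2 ✓

facets=10 area=725.452
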